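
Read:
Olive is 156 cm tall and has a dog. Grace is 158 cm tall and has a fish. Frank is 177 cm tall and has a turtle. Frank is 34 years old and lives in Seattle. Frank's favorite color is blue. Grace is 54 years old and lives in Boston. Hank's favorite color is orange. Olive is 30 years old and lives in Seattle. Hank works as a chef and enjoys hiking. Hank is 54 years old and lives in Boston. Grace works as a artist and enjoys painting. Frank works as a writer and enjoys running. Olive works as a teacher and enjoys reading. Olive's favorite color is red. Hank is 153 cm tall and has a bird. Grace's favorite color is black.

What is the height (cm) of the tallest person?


Tallest: Frank at 177 cm

177


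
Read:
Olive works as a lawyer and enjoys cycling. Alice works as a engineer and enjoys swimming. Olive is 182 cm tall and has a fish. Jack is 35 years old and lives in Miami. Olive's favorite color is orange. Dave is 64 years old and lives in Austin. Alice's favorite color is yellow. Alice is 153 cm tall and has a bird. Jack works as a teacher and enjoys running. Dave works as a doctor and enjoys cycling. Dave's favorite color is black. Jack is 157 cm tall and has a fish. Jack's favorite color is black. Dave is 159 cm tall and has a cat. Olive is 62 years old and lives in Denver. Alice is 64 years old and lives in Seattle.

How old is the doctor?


The doctor is Dave, age 64

64


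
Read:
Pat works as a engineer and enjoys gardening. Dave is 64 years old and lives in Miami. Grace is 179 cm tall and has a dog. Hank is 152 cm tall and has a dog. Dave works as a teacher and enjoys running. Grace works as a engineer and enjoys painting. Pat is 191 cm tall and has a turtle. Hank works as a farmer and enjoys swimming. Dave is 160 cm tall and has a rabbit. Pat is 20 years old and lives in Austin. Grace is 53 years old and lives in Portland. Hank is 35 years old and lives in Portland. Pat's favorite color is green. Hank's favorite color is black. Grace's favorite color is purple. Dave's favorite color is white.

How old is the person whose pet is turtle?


Person with pet=turtle is Pat, age 20

20


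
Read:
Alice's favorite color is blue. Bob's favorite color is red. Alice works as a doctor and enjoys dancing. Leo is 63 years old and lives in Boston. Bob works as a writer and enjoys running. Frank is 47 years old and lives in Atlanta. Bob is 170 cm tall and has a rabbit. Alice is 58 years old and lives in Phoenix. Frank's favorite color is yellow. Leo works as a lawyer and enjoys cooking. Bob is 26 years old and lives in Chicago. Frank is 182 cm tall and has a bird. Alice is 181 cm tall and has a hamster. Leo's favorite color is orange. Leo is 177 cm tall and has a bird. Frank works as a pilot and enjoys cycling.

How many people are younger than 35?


Filter: 1

1


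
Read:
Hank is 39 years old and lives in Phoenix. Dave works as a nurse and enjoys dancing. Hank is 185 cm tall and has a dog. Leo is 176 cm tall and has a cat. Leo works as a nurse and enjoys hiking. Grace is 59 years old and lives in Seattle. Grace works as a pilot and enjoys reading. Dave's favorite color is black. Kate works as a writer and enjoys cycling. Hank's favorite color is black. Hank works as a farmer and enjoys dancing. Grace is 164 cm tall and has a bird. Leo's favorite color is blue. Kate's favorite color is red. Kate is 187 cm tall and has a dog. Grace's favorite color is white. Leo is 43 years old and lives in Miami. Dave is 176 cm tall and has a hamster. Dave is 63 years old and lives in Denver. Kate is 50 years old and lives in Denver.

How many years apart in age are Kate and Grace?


50 vs 59, diff = 9

9


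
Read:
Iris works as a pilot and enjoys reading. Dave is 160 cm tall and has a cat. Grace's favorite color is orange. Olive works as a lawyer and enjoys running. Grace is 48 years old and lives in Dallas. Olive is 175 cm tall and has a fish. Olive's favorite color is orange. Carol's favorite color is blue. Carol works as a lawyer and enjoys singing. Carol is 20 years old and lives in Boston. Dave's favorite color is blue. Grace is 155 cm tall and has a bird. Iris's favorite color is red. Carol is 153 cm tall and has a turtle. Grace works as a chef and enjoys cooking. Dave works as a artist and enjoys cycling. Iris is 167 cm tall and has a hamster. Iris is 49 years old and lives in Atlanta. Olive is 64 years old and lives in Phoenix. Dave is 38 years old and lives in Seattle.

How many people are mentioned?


People: Carol, Dave, Olive, Grace, Iris. Count = 5

5


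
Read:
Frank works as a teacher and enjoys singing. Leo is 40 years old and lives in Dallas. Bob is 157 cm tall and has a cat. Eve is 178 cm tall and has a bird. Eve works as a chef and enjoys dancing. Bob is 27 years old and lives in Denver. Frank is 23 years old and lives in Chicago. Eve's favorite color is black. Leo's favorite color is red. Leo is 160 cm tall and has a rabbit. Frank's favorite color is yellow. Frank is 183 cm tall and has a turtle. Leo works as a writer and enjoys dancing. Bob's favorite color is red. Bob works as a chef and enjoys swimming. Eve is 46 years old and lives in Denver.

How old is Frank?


Frank is 23 years old

23


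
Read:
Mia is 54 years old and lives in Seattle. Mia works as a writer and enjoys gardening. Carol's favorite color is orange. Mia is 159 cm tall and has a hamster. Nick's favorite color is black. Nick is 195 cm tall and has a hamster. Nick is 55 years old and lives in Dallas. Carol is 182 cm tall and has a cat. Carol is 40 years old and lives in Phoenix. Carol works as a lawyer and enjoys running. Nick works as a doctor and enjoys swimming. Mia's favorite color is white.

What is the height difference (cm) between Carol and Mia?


|182 - 159| = 23

23


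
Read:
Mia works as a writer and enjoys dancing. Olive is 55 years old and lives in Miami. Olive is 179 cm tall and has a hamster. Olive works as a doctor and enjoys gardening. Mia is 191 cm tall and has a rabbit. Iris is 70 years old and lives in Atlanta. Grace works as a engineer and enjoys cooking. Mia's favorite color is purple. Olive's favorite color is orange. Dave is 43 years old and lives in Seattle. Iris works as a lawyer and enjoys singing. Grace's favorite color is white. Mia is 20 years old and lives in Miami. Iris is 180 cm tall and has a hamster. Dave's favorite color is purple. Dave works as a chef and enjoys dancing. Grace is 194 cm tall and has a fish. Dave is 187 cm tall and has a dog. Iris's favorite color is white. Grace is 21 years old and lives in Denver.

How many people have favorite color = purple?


Count: 2

2


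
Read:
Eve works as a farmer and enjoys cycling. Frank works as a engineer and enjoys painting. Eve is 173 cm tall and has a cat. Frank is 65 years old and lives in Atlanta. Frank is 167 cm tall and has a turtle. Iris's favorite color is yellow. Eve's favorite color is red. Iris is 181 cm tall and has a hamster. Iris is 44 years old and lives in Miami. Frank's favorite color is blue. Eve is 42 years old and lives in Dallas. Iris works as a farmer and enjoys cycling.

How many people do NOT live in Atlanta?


Not in Atlanta: 2

2


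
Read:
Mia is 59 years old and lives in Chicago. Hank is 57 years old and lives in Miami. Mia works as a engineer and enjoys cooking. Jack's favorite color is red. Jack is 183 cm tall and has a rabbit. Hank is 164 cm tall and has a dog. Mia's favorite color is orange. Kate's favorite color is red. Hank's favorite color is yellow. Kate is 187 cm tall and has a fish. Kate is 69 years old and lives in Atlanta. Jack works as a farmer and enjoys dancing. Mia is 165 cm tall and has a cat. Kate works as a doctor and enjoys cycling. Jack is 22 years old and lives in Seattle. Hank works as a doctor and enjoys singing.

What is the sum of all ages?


22+59+57+69 = 207

207


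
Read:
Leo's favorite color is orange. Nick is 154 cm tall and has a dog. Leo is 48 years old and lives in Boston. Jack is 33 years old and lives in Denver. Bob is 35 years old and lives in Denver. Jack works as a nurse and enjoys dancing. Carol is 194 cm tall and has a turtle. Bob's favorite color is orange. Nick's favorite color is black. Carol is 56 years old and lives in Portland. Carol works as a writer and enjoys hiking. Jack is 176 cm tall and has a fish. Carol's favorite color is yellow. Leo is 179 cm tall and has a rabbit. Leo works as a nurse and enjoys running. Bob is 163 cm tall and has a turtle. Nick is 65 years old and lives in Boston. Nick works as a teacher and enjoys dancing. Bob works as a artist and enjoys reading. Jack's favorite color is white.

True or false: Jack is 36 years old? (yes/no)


Jack is actually 33. no

no


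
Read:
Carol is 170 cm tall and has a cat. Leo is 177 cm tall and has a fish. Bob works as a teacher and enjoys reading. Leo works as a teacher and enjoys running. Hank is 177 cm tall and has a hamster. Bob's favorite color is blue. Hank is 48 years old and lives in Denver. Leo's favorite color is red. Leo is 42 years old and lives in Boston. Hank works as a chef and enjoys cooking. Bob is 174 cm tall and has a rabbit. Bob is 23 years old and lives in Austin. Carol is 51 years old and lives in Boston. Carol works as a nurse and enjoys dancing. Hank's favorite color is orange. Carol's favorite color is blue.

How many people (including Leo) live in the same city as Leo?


Leo lives in Boston. Count = 2

2


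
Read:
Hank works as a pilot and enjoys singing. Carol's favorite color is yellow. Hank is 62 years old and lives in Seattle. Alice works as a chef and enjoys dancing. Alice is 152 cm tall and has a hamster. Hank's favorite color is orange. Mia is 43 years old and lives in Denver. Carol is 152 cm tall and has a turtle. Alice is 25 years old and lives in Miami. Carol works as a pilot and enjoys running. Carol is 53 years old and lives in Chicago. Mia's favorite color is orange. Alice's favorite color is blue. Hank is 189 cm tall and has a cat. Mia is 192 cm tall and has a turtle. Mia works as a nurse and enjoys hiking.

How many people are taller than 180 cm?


Taller than 180: 2

2


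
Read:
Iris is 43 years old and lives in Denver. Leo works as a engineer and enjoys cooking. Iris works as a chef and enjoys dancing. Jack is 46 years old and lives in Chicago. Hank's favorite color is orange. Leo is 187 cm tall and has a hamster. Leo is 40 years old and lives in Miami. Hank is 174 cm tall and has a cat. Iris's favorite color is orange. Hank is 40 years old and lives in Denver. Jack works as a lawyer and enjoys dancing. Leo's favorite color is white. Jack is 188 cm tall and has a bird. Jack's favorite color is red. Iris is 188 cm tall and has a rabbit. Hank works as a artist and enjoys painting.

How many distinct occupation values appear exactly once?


Unique occupation values: 4

4


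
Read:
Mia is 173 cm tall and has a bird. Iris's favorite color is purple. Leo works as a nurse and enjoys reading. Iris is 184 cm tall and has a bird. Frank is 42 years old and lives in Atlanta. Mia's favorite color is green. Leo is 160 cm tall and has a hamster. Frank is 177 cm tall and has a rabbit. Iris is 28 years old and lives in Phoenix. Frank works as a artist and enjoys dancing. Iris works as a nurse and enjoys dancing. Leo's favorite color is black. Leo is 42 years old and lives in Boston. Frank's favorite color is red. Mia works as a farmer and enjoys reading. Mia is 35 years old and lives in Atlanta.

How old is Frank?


Frank is 42 years old

42


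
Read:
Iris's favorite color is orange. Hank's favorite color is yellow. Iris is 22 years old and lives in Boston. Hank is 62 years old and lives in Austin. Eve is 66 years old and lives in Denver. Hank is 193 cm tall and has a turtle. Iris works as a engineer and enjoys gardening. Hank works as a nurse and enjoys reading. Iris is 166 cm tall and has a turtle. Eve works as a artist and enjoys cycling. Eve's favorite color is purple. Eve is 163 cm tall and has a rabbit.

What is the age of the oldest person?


Oldest: Eve at 66

66


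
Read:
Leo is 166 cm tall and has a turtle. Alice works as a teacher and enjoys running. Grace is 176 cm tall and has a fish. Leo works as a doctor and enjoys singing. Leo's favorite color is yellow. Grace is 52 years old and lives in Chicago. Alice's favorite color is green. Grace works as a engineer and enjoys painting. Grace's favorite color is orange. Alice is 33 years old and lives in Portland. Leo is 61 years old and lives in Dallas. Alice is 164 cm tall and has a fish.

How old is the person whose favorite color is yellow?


Person with favorite color=yellow is Leo, age 61

61


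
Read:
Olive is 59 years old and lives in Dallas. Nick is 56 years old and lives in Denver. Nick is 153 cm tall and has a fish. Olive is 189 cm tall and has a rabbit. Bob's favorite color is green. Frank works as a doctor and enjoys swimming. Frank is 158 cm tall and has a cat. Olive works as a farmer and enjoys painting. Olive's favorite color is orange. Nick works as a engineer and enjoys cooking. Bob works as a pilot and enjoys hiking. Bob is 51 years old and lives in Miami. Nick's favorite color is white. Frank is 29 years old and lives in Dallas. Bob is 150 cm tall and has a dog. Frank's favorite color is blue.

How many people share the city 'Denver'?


Count: 1

1


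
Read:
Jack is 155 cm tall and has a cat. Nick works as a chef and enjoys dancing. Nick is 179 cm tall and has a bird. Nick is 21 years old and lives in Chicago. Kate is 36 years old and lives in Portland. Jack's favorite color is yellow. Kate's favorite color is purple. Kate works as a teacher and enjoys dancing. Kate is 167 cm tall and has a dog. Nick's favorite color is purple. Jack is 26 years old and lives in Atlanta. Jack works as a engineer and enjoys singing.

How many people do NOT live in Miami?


Not in Miami: 3

3


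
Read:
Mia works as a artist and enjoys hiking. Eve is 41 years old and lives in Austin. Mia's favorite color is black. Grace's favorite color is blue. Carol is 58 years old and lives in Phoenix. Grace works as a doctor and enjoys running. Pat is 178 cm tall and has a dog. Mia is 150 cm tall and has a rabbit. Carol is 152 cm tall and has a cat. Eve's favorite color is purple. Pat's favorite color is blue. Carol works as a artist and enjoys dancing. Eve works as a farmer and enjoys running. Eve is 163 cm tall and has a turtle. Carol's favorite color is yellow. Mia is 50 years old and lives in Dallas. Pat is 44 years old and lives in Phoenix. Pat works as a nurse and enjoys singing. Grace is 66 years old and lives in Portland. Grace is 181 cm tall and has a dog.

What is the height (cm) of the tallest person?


Tallest: Grace at 181 cm

181


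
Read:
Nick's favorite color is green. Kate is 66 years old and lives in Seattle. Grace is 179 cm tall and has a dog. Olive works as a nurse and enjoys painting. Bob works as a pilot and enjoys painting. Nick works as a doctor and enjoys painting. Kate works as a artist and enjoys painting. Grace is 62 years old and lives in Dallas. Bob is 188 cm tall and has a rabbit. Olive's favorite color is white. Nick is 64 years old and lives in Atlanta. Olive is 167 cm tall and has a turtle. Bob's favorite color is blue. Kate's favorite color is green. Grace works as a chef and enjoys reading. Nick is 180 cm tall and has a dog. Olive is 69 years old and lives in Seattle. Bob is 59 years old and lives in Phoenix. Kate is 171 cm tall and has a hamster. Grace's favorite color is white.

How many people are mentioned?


People: Olive, Kate, Bob, Grace, Nick. Count = 5

5


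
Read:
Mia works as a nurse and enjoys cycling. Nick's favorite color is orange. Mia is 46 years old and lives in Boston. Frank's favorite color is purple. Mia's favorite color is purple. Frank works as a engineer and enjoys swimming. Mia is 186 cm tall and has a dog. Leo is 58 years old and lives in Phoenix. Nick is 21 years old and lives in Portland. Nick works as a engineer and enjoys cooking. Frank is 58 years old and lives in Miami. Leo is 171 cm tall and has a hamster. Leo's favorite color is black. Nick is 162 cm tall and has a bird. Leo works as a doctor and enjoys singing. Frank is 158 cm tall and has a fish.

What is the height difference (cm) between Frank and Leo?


|158 - 171| = 13

13


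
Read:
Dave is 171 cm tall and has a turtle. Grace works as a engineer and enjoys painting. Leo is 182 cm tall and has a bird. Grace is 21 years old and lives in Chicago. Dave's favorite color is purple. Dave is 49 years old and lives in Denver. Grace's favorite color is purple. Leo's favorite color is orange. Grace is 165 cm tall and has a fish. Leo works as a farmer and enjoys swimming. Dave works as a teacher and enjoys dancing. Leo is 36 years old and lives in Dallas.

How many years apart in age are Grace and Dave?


21 vs 49, diff = 28

28


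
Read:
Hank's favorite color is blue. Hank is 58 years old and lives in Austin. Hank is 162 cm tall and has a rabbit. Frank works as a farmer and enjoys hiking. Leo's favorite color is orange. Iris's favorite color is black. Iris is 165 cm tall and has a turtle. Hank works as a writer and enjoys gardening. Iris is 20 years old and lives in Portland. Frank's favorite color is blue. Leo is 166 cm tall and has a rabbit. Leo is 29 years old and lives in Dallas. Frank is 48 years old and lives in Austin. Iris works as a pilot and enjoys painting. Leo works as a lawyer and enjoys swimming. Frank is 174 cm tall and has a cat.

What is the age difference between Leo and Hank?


|29 - 58| = 29

29


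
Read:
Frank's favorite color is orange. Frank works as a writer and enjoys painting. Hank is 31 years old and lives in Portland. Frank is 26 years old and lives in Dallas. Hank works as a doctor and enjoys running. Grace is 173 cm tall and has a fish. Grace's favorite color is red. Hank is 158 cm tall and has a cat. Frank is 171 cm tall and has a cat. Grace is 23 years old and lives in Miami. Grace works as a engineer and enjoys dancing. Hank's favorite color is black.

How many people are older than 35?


Filter: 0

0


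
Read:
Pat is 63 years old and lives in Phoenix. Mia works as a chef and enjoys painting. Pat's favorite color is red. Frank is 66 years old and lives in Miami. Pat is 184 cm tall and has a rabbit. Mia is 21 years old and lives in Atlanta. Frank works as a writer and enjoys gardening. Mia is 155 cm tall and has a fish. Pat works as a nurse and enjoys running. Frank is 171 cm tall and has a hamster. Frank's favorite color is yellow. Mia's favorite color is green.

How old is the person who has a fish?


Person with fish is Mia, age 21

21


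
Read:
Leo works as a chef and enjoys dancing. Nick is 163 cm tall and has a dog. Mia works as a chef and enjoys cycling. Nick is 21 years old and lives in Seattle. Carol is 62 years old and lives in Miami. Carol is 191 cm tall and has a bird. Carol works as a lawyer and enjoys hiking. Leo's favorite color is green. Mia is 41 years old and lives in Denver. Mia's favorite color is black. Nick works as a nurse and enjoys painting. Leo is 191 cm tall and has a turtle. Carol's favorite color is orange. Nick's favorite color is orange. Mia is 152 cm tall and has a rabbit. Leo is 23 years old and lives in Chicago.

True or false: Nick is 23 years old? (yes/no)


Nick is actually 21. no

no


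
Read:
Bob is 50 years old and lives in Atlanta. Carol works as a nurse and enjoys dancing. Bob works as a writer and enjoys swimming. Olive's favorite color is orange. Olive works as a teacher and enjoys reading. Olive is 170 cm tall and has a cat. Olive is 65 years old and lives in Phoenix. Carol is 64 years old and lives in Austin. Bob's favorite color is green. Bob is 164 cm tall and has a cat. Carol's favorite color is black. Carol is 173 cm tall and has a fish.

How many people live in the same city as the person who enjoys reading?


Person with hobby reading is Olive, city Phoenix. Count = 1

1


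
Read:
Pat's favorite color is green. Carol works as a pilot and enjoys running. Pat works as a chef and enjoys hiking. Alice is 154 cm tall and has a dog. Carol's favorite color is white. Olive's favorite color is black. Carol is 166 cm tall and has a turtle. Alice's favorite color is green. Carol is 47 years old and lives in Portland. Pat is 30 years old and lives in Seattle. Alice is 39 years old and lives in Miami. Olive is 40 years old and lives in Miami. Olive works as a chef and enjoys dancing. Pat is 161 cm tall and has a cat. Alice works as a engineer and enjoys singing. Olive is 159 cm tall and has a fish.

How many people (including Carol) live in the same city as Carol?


Carol lives in Portland. Count = 1

1


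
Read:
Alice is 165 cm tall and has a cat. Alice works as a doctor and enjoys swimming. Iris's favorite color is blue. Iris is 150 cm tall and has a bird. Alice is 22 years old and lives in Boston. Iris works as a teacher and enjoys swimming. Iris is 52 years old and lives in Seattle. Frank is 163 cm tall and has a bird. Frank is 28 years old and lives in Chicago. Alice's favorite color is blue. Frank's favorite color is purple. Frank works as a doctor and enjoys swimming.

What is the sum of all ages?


28+52+22 = 102

102


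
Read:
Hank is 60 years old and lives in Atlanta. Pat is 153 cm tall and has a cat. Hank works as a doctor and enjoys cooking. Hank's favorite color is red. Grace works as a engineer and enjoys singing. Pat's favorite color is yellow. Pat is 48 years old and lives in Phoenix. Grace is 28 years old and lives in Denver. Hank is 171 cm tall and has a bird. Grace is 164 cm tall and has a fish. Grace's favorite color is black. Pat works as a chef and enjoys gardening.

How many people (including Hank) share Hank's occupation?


Hank is a doctor. Count = 1

1


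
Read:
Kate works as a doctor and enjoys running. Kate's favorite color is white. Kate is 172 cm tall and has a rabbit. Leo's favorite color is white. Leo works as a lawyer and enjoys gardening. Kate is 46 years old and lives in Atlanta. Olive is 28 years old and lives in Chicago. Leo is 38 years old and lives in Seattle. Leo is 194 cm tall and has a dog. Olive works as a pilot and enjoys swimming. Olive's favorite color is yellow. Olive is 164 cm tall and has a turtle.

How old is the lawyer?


The lawyer is Leo, age 38

38


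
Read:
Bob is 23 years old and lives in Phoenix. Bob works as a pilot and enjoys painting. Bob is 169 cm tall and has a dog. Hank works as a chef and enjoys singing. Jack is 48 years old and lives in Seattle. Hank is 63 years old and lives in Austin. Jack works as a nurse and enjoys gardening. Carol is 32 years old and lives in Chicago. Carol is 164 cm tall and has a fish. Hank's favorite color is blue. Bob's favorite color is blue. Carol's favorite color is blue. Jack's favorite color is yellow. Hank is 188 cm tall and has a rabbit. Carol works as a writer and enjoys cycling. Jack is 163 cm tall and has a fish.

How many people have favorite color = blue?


Count: 3

3


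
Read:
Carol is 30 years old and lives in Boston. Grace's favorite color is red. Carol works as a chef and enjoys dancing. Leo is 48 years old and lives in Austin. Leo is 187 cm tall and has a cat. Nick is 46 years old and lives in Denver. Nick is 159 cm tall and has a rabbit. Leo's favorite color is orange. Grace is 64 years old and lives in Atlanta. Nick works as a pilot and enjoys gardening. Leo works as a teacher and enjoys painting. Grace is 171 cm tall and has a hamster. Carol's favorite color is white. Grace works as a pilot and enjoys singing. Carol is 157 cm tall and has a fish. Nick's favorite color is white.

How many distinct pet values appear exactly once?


Unique pet values: 4

4


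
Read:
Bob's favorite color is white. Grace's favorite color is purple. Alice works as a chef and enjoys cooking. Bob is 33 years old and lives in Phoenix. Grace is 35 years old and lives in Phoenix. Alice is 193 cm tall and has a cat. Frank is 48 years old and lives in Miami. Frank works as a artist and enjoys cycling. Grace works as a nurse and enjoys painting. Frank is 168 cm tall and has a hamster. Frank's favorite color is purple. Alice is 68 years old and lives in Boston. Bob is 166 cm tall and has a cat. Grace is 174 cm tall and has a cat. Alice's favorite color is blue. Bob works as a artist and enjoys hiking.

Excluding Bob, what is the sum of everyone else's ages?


Sum (excluding Bob): 151

151


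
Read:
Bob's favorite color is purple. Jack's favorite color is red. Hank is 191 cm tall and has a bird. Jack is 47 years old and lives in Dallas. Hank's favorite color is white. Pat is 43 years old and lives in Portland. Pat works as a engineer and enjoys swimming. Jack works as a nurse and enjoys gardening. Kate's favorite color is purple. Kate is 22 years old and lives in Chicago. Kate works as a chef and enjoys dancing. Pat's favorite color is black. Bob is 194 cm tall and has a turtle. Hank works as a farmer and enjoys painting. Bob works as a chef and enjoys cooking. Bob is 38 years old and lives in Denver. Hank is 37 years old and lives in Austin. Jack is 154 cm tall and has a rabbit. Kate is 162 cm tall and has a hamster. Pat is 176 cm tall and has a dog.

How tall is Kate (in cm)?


Kate is 162 cm tall

162


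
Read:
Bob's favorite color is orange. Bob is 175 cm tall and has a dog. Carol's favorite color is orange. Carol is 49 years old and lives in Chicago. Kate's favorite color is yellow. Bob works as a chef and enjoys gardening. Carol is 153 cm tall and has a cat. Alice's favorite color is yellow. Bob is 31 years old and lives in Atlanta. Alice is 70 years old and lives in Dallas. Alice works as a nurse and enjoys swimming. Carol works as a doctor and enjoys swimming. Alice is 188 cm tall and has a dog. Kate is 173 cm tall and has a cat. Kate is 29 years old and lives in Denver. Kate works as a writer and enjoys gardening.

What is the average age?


Sum=179, n=4, avg=44.75

44.75


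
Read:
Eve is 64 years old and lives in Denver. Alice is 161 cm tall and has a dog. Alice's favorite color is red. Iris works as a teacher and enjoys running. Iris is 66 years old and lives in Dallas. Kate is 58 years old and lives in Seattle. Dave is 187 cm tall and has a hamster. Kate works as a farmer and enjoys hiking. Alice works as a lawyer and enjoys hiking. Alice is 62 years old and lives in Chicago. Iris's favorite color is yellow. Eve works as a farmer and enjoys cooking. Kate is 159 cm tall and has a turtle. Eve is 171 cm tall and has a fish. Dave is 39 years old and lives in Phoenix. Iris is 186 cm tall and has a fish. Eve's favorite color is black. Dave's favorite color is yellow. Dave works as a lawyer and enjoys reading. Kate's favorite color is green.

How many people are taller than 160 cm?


Taller than 160: 4

4


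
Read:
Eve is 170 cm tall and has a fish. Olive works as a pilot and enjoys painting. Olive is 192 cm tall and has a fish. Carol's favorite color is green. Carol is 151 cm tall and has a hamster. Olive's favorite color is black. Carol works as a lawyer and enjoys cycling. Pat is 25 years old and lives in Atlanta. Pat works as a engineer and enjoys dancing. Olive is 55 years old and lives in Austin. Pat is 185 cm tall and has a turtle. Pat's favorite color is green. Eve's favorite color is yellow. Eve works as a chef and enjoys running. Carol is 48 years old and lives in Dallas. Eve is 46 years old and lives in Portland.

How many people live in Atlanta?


Count in Atlanta: 1

1


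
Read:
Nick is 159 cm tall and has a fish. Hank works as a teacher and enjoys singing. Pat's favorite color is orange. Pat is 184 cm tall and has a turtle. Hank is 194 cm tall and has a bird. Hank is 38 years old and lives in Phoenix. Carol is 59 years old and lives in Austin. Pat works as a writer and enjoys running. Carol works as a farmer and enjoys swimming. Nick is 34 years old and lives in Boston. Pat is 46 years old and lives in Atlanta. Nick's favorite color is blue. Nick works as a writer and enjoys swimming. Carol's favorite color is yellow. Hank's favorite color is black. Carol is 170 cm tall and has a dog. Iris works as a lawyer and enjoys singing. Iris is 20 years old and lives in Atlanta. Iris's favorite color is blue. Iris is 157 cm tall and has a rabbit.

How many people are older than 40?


Filter: 2

2


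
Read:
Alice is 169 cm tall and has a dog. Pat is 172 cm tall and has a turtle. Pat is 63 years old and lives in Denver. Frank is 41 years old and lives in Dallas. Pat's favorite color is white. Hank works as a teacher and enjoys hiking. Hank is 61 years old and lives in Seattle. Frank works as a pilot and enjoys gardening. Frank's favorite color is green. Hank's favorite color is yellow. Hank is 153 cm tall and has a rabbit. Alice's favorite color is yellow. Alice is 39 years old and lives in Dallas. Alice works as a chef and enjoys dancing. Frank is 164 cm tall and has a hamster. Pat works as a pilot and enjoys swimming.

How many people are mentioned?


People: Pat, Alice, Frank, Hank. Count = 4

4


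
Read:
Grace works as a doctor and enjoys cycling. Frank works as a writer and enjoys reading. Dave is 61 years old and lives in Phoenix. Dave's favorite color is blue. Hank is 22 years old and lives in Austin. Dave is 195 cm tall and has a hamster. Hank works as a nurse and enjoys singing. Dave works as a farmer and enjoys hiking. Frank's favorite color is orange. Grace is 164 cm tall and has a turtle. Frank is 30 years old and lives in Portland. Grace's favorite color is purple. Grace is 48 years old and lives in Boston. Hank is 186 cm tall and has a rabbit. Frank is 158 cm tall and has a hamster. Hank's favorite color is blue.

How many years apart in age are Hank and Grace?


22 vs 48, diff = 26

26


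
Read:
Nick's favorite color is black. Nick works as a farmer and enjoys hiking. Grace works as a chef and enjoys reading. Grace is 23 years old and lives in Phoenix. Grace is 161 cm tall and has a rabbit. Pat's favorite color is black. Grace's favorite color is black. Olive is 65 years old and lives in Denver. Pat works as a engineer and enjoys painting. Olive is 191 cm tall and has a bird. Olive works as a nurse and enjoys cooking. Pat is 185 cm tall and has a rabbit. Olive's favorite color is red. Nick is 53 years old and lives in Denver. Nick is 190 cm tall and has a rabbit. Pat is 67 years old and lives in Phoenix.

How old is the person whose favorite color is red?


Person with favorite color=red is Olive, age 65

65


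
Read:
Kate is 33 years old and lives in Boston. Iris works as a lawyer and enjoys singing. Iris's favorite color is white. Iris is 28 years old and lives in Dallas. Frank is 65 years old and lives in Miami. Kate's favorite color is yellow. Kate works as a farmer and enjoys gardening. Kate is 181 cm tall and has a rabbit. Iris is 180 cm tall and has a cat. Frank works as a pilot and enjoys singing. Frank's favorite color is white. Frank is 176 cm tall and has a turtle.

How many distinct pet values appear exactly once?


Unique pet values: 3

3


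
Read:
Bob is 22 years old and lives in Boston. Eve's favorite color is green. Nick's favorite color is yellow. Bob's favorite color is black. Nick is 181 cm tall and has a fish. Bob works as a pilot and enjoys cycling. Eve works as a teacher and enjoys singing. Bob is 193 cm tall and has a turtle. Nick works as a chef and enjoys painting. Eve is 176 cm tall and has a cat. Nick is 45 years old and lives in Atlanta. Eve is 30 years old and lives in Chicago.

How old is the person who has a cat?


Person with cat is Eve, age 30

30


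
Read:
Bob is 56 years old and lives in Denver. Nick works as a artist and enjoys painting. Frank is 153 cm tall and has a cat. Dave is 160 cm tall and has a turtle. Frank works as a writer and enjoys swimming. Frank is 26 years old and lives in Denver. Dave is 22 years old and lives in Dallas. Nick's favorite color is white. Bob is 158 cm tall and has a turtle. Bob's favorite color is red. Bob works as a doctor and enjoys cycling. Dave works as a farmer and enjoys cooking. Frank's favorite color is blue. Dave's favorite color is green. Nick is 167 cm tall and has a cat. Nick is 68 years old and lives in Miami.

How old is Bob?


Bob is 56 years old

56


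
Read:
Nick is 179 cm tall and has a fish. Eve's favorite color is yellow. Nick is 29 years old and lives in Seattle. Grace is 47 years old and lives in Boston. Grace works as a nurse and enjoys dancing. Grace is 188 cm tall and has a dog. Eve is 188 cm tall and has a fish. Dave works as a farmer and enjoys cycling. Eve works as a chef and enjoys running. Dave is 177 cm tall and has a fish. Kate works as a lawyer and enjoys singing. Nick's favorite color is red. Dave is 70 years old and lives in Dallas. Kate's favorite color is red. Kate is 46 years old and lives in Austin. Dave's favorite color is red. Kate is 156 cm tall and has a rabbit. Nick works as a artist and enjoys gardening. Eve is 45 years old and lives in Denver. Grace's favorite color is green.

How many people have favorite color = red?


Count: 3

3


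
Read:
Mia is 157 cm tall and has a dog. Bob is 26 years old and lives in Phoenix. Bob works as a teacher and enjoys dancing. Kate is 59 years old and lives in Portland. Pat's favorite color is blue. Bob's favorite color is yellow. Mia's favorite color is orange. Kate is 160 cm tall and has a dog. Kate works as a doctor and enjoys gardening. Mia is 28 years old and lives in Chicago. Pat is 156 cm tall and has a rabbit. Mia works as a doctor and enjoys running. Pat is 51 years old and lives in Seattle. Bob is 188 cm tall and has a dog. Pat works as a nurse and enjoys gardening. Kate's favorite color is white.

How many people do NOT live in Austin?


Not in Austin: 4

4


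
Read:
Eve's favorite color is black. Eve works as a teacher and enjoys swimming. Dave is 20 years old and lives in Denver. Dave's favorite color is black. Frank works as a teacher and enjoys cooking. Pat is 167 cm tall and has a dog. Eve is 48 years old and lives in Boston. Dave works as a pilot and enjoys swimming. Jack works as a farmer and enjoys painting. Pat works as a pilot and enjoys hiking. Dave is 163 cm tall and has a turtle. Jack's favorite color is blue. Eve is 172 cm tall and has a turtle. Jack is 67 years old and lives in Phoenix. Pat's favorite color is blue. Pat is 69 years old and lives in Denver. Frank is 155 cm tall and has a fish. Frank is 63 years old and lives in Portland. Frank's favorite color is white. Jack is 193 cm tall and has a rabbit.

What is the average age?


Sum=267, n=5, avg=53.4

53.4


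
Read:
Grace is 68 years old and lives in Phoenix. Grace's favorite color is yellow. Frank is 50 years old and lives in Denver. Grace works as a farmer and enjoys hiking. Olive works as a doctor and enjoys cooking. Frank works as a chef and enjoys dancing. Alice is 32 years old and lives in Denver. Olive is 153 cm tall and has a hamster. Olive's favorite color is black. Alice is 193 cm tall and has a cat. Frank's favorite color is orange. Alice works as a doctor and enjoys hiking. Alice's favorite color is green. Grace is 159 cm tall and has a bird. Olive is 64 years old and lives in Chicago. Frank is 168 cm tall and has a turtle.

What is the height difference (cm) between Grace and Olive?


|159 - 153| = 6

6


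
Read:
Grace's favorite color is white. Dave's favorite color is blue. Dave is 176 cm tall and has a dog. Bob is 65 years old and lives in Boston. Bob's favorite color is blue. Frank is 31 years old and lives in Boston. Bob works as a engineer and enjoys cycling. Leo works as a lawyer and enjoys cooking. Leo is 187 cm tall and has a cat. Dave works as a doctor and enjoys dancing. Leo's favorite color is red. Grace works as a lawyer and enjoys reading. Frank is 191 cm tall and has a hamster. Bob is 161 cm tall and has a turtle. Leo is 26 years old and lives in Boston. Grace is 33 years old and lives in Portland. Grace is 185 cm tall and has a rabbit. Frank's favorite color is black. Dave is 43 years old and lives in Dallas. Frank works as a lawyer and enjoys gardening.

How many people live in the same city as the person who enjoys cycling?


Person with hobby cycling is Bob, city Boston. Count = 3

3


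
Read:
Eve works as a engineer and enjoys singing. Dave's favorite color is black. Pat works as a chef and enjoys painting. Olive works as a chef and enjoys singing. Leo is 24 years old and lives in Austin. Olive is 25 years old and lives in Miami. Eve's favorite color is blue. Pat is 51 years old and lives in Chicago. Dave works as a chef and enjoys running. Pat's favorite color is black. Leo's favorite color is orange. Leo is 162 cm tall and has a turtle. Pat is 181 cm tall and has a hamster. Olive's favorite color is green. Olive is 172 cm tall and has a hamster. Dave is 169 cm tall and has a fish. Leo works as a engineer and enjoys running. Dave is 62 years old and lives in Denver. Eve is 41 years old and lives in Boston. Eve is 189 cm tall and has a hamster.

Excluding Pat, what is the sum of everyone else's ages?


Sum (excluding Pat): 152

152


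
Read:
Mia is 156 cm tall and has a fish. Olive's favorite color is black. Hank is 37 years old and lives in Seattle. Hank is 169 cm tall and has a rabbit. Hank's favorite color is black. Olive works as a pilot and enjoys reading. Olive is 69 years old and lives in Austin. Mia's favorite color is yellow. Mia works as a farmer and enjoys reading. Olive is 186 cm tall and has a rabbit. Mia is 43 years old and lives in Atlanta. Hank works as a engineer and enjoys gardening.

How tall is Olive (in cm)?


Olive is 186 cm tall

186


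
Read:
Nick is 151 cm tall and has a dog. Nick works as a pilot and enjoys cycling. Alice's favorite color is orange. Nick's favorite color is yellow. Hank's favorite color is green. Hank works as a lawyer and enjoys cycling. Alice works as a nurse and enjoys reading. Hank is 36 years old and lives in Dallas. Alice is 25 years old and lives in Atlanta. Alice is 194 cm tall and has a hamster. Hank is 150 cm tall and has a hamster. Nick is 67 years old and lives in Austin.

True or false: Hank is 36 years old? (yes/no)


Hank is actually 36. yes

yes


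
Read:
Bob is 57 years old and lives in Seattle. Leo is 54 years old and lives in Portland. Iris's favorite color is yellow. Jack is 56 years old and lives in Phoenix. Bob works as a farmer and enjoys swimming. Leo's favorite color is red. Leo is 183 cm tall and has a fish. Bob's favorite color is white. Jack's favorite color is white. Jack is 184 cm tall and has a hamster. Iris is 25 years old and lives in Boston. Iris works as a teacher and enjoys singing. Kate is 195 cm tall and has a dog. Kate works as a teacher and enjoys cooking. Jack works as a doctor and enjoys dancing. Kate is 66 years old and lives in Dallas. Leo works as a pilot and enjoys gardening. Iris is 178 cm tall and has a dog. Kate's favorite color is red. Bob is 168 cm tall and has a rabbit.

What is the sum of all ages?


54+57+56+66+25 = 258

258


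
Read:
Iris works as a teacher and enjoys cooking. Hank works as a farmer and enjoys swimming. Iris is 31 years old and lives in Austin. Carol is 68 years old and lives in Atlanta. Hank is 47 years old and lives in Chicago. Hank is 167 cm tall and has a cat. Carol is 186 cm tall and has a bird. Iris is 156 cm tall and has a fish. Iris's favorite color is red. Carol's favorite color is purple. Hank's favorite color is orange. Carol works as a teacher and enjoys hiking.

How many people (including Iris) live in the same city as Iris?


Iris lives in Austin. Count = 1

1


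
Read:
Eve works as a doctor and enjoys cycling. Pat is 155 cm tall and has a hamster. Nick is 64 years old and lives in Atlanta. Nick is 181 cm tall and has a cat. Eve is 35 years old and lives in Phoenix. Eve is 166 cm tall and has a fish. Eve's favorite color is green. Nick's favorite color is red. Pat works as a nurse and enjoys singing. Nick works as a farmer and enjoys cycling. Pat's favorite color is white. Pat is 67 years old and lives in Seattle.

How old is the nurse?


The nurse is Pat, age 67

67


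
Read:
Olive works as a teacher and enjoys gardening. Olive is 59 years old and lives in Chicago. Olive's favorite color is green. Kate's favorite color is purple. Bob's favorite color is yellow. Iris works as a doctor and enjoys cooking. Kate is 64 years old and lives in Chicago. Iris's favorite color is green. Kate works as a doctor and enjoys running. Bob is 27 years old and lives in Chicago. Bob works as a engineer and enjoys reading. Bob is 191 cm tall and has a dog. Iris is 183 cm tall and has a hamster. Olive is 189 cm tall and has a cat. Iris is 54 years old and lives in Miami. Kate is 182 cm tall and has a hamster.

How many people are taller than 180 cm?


Taller than 180: 4

4
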